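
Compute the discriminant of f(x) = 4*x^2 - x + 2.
Δ = -31

For a quadratic a x^2 + b x + c the discriminant is Δ = b^2 - 4ac = (-1)^2 - 4*(4)*(2) = 1 - (32) = -31.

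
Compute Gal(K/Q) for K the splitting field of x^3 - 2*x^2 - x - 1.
Gal(K/Q) = S_3 (symmetric group of order 6)

Compute the discriminant of x^3 + (-2)*x^2 + (-1)*x + (-1): Δ = -87. Since Δ is not a rational square, the Galois group is not contained in A_3; it must be the full S_3 (irreducibility of the cubic rules out anything smaller).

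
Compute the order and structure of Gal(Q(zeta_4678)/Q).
|Gal(Q(zeta_4678)/Q)| = phi(4678) = 2338; group ≅ (Z/4678Z)^* ≅ Z/2338Z

The n-th cyclotomic polynomial Φ_4678(x) is the minimal polynomial of zeta_4678 over Q and has degree phi(4678) = 2338. So Q(zeta_4678) is a degree-2338 Galois extension with Galois group (Z/4678Z)^*. By CRT, (Z/4678Z)^* ≅ (Z/2Z)^* × (Z/2339Z)^*. Each prime-power unit group is (Z/2Z)^* ≅ trivial group (order 1); (Z/2339Z)^* ≅ Z/2338Z. Hence Gal(Q(zeta_4678)/Q) ≅ Z/2338Z.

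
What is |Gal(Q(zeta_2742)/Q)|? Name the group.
|Gal(Q(zeta_2742)/Q)| = phi(2742) = 912; group ≅ (Z/2742Z)^* ≅ Z/2Z × Z/456Z

The n-th cyclotomic polynomial Φ_2742(x) is the minimal polynomial of zeta_2742 over Q and has degree phi(2742) = 912. So Q(zeta_2742) is a degree-912 Galois extension with Galois group (Z/2742Z)^*. By CRT, (Z/2742Z)^* ≅ (Z/2Z)^* × (Z/3Z)^* × (Z/457Z)^*. Each prime-power unit group is (Z/2Z)^* ≅ trivial group (order 1); (Z/3Z)^* ≅ Z/2Z; (Z/457Z)^* ≅ Z/456Z. Hence Gal(Q(zeta_2742)/Q) ≅ Z/2Z × Z/456Z.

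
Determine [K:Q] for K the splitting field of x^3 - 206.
[K:Q] = 6

x^3 - 206 has one real root r = 206^(1/3) and two complex roots r*zeta_3, r*zeta_3^2 where zeta_3 = e^(2*pi*i/3). The splitting field is Q(r, zeta_3). [Q(r):Q] = 3 and [Q(zeta_3):Q] = 2 with gcd = 1, so [Q(r, zeta_3):Q] = 3 * 2 = 6.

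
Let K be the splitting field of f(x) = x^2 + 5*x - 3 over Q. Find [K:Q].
[K:Q] = 2

The discriminant of x^2 + (5)*x + (-3) is b^2 - 4c = 25 - (-12) = 37. Since 37 is not a perfect square in Q, the polynomial is irreducible over Q. Its two roots generate a degree-2 extension, so [K:Q] = 2.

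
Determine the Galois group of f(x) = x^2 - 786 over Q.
Gal(K/Q) = Z/2Z (cyclic of order 2)

x^2 - 786 is irreducible over Q since 786 is not a rational square. The splitting field Q(sqrt(786)) has degree 2 over Q, and its unique nontrivial automorphism is sqrt(786) ↦ -sqrt(786). Hence Gal(Q(sqrt(786))/Q) = Z/2Z.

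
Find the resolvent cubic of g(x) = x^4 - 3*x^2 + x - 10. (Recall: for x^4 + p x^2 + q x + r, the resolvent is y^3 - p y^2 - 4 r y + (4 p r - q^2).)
h(y) = y^3 + 3*y^2 + 40*y + 119

Identify coefficients: p = -3, q = 1, r = -10.
Plug into h(y) = y^3 - p y^2 - 4 r y + (4 p r - q^2):
  h(y) = y^3 - (-3) y^2 - 4*(-10) y + (4*(-3)*(-10) - (1)^2)
       = y^3 + (3) y^2 + (40) y + (119).
Simplifying: h(y) = y^3 + 3*y^2 + 40*y + 119.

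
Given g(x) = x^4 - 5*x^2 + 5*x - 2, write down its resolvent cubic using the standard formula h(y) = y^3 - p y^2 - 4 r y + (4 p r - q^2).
h(y) = y^3 + 5*y^2 + 8*y + 15

Identify coefficients: p = -5, q = 5, r = -2.
Plug into h(y) = y^3 - p y^2 - 4 r y + (4 p r - q^2):
  h(y) = y^3 - (-5) y^2 - 4*(-2) y + (4*(-5)*(-2) - (5)^2)
       = y^3 + (5) y^2 + (8) y + (15).
Simplifying: h(y) = y^3 + 5*y^2 + 8*y + 15.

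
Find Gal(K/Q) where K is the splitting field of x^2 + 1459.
Gal(K/Q) = Z/2Z (cyclic of order 2)

x^2 + 1459 is irreducible over Q since -1459 is not a rational square. The splitting field Q(sqrt(-1459)) has degree 2 over Q, and its unique nontrivial automorphism is sqrt(-1459) ↦ -sqrt(-1459). Hence Gal(Q(sqrt(-1459))/Q) = Z/2Z.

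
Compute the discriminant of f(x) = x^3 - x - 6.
Δ = -968

For x^3 + a x^2 + b x + c the discriminant is Δ = 18 a b c - 4 a^3 c + a^2 b^2 - 4 b^3 - 27 c^2.
Plug a = 0, b = -1, c = -6:
  18*(0)*(-1)*(-6) - 4*(0)^3*(-6) + (0)^2*(-1)^2 - 4*(-1)^3 - 27*(-6)^2
  = 0 + (0) + 0 + (4) + (-972)
  = -968.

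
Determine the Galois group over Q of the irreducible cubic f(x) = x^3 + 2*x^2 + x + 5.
Gal(K/Q) = S_3 (symmetric group of order 6)

Compute the discriminant of x^3 + (2)*x^2 + (1)*x + (5): Δ = -655. Since Δ is not a rational square, the Galois group is not contained in A_3; it must be the full S_3 (irreducibility of the cubic rules out anything smaller).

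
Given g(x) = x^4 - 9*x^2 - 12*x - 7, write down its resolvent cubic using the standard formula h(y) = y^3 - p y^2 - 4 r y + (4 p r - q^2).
h(y) = y^3 + 9*y^2 + 28*y + 108

Identify coefficients: p = -9, q = -12, r = -7.
Plug into h(y) = y^3 - p y^2 - 4 r y + (4 p r - q^2):
  h(y) = y^3 - (-9) y^2 - 4*(-7) y + (4*(-9)*(-7) - (-12)^2)
       = y^3 + (9) y^2 + (28) y + (108).
Simplifying: h(y) = y^3 + 9*y^2 + 28*y + 108.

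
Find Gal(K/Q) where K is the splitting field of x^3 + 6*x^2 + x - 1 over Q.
Gal(K/Q) = S_3 (symmetric group of order 6)

Compute the discriminant of x^3 + (6)*x^2 + (1)*x + (-1): Δ = 761. Since Δ is not a rational square, the Galois group is not contained in A_3; it must be the full S_3 (irreducibility of the cubic rules out anything smaller).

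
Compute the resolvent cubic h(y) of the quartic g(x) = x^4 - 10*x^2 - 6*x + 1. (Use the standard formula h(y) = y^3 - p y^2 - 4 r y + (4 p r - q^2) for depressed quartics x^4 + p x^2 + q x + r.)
h(y) = y^3 + 10*y^2 - 4*y - 76

Identify coefficients: p = -10, q = -6, r = 1.
Plug into h(y) = y^3 - p y^2 - 4 r y + (4 p r - q^2):
  h(y) = y^3 - (-10) y^2 - 4*(1) y + (4*(-10)*(1) - (-6)^2)
       = y^3 + (10) y^2 + (-4) y + (-76).
Simplifying: h(y) = y^3 + 10*y^2 - 4*y - 76.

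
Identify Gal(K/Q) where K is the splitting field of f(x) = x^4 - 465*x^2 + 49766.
Gal(K/Q) = V_4 (Klein four-group, Z/2Z × Z/2Z)

f factors as (x^2 - 298)(x^2 - 167), so the splitting field is K = Q(sqrt(298), sqrt(167)). The elements 298, 167, 49766 are all non-squares in Q, so sqrt(298) and sqrt(167) generate independent quadratic extensions. Thus [K:Q] = 4 and Gal(K/Q) is generated by the two order-2 automorphisms sqrt(298) ↦ -sqrt(298) and sqrt(167) ↦ -sqrt(167), giving V_4.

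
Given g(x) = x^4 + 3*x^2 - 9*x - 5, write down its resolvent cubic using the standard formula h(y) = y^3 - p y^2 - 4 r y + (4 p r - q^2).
h(y) = y^3 - 3*y^2 + 20*y - 141

Identify coefficients: p = 3, q = -9, r = -5.
Plug into h(y) = y^3 - p y^2 - 4 r y + (4 p r - q^2):
  h(y) = y^3 - (3) y^2 - 4*(-5) y + (4*(3)*(-5) - (-9)^2)
       = y^3 + (-3) y^2 + (20) y + (-141).
Simplifying: h(y) = y^3 - 3*y^2 + 20*y - 141.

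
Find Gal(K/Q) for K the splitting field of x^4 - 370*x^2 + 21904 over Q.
Gal(K/Q) = Z/2Z (cyclic of order 2)

f factors as (x^2 - 296)(x^2 - 74), so the splitting field is K = Q(sqrt(296), sqrt(74)). The squarefree part of 296 is 74 and the squarefree part of 74 is also 74, so sqrt(296) and sqrt(74) are both rational multiples of sqrt(74). Hence Q(sqrt(296)) = Q(sqrt(74)) = Q(sqrt(74)), and the splitting field collapses to a single degree-2 extension with Galois group Z/2Z.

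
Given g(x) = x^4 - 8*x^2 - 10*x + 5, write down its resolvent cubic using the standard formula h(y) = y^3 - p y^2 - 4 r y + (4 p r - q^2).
h(y) = y^3 + 8*y^2 - 20*y - 260

Identify coefficients: p = -8, q = -10, r = 5.
Plug into h(y) = y^3 - p y^2 - 4 r y + (4 p r - q^2):
  h(y) = y^3 - (-8) y^2 - 4*(5) y + (4*(-8)*(5) - (-10)^2)
       = y^3 + (8) y^2 + (-20) y + (-260).
Simplifying: h(y) = y^3 + 8*y^2 - 20*y - 260.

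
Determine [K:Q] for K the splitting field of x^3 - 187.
[K:Q] = 6

x^3 - 187 has one real root r = 187^(1/3) and two complex roots r*zeta_3, r*zeta_3^2 where zeta_3 = e^(2*pi*i/3). The splitting field is Q(r, zeta_3). [Q(r):Q] = 3 and [Q(zeta_3):Q] = 2 with gcd = 1, so [Q(r, zeta_3):Q] = 3 * 2 = 6.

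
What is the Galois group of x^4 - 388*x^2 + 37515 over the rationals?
Gal(K/Q) = V_4 (Klein four-group, Z/2Z × Z/2Z)

f factors as (x^2 - 205)(x^2 - 183), so the splitting field is K = Q(sqrt(205), sqrt(183)). The elements 205, 183, 37515 are all non-squares in Q, so sqrt(205) and sqrt(183) generate independent quadratic extensions. Thus [K:Q] = 4 and Gal(K/Q) is generated by the two order-2 automorphisms sqrt(205) ↦ -sqrt(205) and sqrt(183) ↦ -sqrt(183), giving V_4.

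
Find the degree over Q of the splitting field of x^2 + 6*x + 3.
[K:Q] = 2

The discriminant of x^2 + (6)*x + (3) is b^2 - 4c = 36 - (12) = 24. Since 24 is not a perfect square in Q, the polynomial is irreducible over Q. Its two roots generate a degree-2 extension, so [K:Q] = 2.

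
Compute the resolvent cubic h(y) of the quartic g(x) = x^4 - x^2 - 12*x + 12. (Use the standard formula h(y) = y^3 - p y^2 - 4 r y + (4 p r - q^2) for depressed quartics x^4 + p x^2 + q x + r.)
h(y) = y^3 + y^2 - 48*y - 192

Identify coefficients: p = -1, q = -12, r = 12.
Plug into h(y) = y^3 - p y^2 - 4 r y + (4 p r - q^2):
  h(y) = y^3 - (-1) y^2 - 4*(12) y + (4*(-1)*(12) - (-12)^2)
       = y^3 + (1) y^2 + (-48) y + (-192).
Simplifying: h(y) = y^3 + y^2 - 48*y - 192.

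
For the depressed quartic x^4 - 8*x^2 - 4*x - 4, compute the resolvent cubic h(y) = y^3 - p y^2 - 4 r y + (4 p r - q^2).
h(y) = y^3 + 8*y^2 + 16*y + 112

Identify coefficients: p = -8, q = -4, r = -4.
Plug into h(y) = y^3 - p y^2 - 4 r y + (4 p r - q^2):
  h(y) = y^3 - (-8) y^2 - 4*(-4) y + (4*(-8)*(-4) - (-4)^2)
       = y^3 + (8) y^2 + (16) y + (112).
Simplifying: h(y) = y^3 + 8*y^2 + 16*y + 112.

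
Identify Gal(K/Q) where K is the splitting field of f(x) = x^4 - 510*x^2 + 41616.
Gal(K/Q) = Z/2Z (cyclic of order 2)

f factors as (x^2 - 102)(x^2 - 408), so the splitting field is K = Q(sqrt(102), sqrt(408)). The squarefree part of 102 is 102 and the squarefree part of 408 is also 102, so sqrt(102) and sqrt(408) are both rational multiples of sqrt(102). Hence Q(sqrt(102)) = Q(sqrt(408)) = Q(sqrt(102)), and the splitting field collapses to a single degree-2 extension with Galois group Z/2Z.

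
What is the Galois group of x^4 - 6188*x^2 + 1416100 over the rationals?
Gal(K/Q) = Z/2Z (cyclic of order 2)

f factors as (x^2 - 5950)(x^2 - 238), so the splitting field is K = Q(sqrt(5950), sqrt(238)). The squarefree part of 5950 is 238 and the squarefree part of 238 is also 238, so sqrt(5950) and sqrt(238) are both rational multiples of sqrt(238). Hence Q(sqrt(5950)) = Q(sqrt(238)) = Q(sqrt(238)), and the splitting field collapses to a single degree-2 extension with Galois group Z/2Z.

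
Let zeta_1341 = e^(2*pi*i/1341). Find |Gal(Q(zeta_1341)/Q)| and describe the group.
|Gal(Q(zeta_1341)/Q)| = phi(1341) = 888; group ≅ (Z/1341Z)^* ≅ Z/6Z × Z/148Z

The n-th cyclotomic polynomial Φ_1341(x) is the minimal polynomial of zeta_1341 over Q and has degree phi(1341) = 888. So Q(zeta_1341) is a degree-888 Galois extension with Galois group (Z/1341Z)^*. By CRT, (Z/1341Z)^* ≅ (Z/9Z)^* × (Z/149Z)^*. Each prime-power unit group is (Z/9Z)^* ≅ Z/6Z; (Z/149Z)^* ≅ Z/148Z. Hence Gal(Q(zeta_1341)/Q) ≅ Z/6Z × Z/148Z.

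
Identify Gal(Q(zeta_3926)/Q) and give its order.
|Gal(Q(zeta_3926)/Q)| = phi(3926) = 1800; group ≅ (Z/3926Z)^* ≅ Z/12Z × Z/150Z

The n-th cyclotomic polynomial Φ_3926(x) is the minimal polynomial of zeta_3926 over Q and has degree phi(3926) = 1800. So Q(zeta_3926) is a degree-1800 Galois extension with Galois group (Z/3926Z)^*. By CRT, (Z/3926Z)^* ≅ (Z/2Z)^* × (Z/13Z)^* × (Z/151Z)^*. Each prime-power unit group is (Z/2Z)^* ≅ trivial group (order 1); (Z/13Z)^* ≅ Z/12Z; (Z/151Z)^* ≅ Z/150Z. Hence Gal(Q(zeta_3926)/Q) ≅ Z/12Z × Z/150Z.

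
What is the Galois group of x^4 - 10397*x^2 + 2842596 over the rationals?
Gal(K/Q) = Z/2Z (cyclic of order 2)

f factors as (x^2 - 10116)(x^2 - 281), so the splitting field is K = Q(sqrt(10116), sqrt(281)). The squarefree part of 10116 is 281 and the squarefree part of 281 is also 281, so sqrt(10116) and sqrt(281) are both rational multiples of sqrt(281). Hence Q(sqrt(10116)) = Q(sqrt(281)) = Q(sqrt(281)), and the splitting field collapses to a single degree-2 extension with Galois group Z/2Z.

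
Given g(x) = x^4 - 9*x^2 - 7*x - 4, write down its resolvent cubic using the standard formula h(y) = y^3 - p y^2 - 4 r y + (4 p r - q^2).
h(y) = y^3 + 9*y^2 + 16*y + 95

Identify coefficients: p = -9, q = -7, r = -4.
Plug into h(y) = y^3 - p y^2 - 4 r y + (4 p r - q^2):
  h(y) = y^3 - (-9) y^2 - 4*(-4) y + (4*(-9)*(-4) - (-7)^2)
       = y^3 + (9) y^2 + (16) y + (95).
Simplifying: h(y) = y^3 + 9*y^2 + 16*y + 95.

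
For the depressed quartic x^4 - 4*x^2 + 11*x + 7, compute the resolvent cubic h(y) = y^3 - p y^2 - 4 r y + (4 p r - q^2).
h(y) = y^3 + 4*y^2 - 28*y - 233

Identify coefficients: p = -4, q = 11, r = 7.
Plug into h(y) = y^3 - p y^2 - 4 r y + (4 p r - q^2):
  h(y) = y^3 - (-4) y^2 - 4*(7) y + (4*(-4)*(7) - (11)^2)
       = y^3 + (4) y^2 + (-28) y + (-233).
Simplifying: h(y) = y^3 + 4*y^2 - 28*y - 233.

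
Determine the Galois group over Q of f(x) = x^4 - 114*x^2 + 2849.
Gal(K/Q) = V_4 (Klein four-group, Z/2Z × Z/2Z)

f factors as (x^2 - 37)(x^2 - 77), so the splitting field is K = Q(sqrt(37), sqrt(77)). The elements 37, 77, 2849 are all non-squares in Q, so sqrt(37) and sqrt(77) generate independent quadratic extensions. Thus [K:Q] = 4 and Gal(K/Q) is generated by the two order-2 automorphisms sqrt(37) ↦ -sqrt(37) and sqrt(77) ↦ -sqrt(77), giving V_4.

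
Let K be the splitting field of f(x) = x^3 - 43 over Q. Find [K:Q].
[K:Q] = 6

x^3 - 43 has one real root r = 43^(1/3) and two complex roots r*zeta_3, r*zeta_3^2 where zeta_3 = e^(2*pi*i/3). The splitting field is Q(r, zeta_3). [Q(r):Q] = 3 and [Q(zeta_3):Q] = 2 with gcd = 1, so [Q(r, zeta_3):Q] = 3 * 2 = 6.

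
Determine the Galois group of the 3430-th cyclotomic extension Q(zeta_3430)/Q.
|Gal(Q(zeta_3430)/Q)| = phi(3430) = 1176; group ≅ (Z/3430Z)^* ≅ Z/4Z × Z/294Z

The n-th cyclotomic polynomial Φ_3430(x) is the minimal polynomial of zeta_3430 over Q and has degree phi(3430) = 1176. So Q(zeta_3430) is a degree-1176 Galois extension with Galois group (Z/3430Z)^*. By CRT, (Z/3430Z)^* ≅ (Z/2Z)^* × (Z/5Z)^* × (Z/343Z)^*. Each prime-power unit group is (Z/2Z)^* ≅ trivial group (order 1); (Z/5Z)^* ≅ Z/4Z; (Z/343Z)^* ≅ Z/294Z. Hence Gal(Q(zeta_3430)/Q) ≅ Z/4Z × Z/294Z.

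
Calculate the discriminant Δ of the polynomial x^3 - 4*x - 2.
Δ = 148

For a depressed cubic x^3 + p x + q the discriminant is Δ = -4 p^3 - 27 q^2 = -4*(-4)^3 - 27*(-2)^2 = 256 - 108 = 148.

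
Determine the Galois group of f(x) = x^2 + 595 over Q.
Gal(K/Q) = Z/2Z (cyclic of order 2)

x^2 + 595 is irreducible over Q since -595 is not a rational square. The splitting field Q(sqrt(-595)) has degree 2 over Q, and its unique nontrivial automorphism is sqrt(-595) ↦ -sqrt(-595). Hence Gal(Q(sqrt(-595))/Q) = Z/2Z.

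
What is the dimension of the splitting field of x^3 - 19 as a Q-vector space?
[K:Q] = 6

x^3 - 19 has one real root r = 19^(1/3) and two complex roots r*zeta_3, r*zeta_3^2 where zeta_3 = e^(2*pi*i/3). The splitting field is Q(r, zeta_3). [Q(r):Q] = 3 and [Q(zeta_3):Q] = 2 with gcd = 1, so [Q(r, zeta_3):Q] = 3 * 2 = 6.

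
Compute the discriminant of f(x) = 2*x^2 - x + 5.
Δ = -39

For a quadratic a x^2 + b x + c the discriminant is Δ = b^2 - 4ac = (-1)^2 - 4*(2)*(5) = 1 - (40) = -39.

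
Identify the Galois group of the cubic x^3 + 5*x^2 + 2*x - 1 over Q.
Gal(K/Q) = A_3 (cyclic of order 3)

Compute the discriminant of x^3 + (5)*x^2 + (2)*x + (-1): Δ = 361. Since Δ is a perfect square (Δ = 19^2), the Galois group is contained in A_3. Irreducibility forces the group to be transitive on three roots, so Gal = A_3.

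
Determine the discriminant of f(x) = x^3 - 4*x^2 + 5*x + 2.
Δ = -416

For x^3 + a x^2 + b x + c the discriminant is Δ = 18 a b c - 4 a^3 c + a^2 b^2 - 4 b^3 - 27 c^2.
Plug a = -4, b = 5, c = 2:
  18*(-4)*(5)*(2) - 4*(-4)^3*(2) + (-4)^2*(5)^2 - 4*(5)^3 - 27*(2)^2
  = -720 + (512) + 400 + (-500) + (-108)
  = -416.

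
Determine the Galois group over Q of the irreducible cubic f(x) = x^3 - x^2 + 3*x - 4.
Gal(K/Q) = S_3 (symmetric group of order 6)

Compute the discriminant of x^3 + (-1)*x^2 + (3)*x + (-4): Δ = -331. Since Δ is not a rational square, the Galois group is not contained in A_3; it must be the full S_3 (irreducibility of the cubic rules out anything smaller).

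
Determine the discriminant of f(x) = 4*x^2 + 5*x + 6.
Δ = -71

For a quadratic a x^2 + b x + c the discriminant is Δ = b^2 - 4ac = (5)^2 - 4*(4)*(6) = 25 - (96) = -71.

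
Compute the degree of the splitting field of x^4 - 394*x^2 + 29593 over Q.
[K:Q] = 4

f factors as (x^2 - 293)(x^2 - 101); the splitting field is K = Q(sqrt(293), sqrt(101)). Since 293, 101, and 29593 are all non-squares in Q, the three subfields Q(sqrt(293)), Q(sqrt(101)), Q(sqrt(29593)) are distinct degree-2 extensions, so [K:Q] = 4 (Klein four Galois group).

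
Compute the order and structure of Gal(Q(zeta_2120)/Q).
|Gal(Q(zeta_2120)/Q)| = phi(2120) = 832; group ≅ (Z/2120Z)^* ≅ Z/2Z × Z/2Z × Z/4Z × Z/52Z

The n-th cyclotomic polynomial Φ_2120(x) is the minimal polynomial of zeta_2120 over Q and has degree phi(2120) = 832. So Q(zeta_2120) is a degree-832 Galois extension with Galois group (Z/2120Z)^*. By CRT, (Z/2120Z)^* ≅ (Z/8Z)^* × (Z/5Z)^* × (Z/53Z)^*. Each prime-power unit group is (Z/8Z)^* ≅ Z/2Z × Z/2Z; (Z/5Z)^* ≅ Z/4Z; (Z/53Z)^* ≅ Z/52Z. Hence Gal(Q(zeta_2120)/Q) ≅ Z/2Z × Z/2Z × Z/4Z × Z/52Z.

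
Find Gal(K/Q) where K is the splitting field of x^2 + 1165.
Gal(K/Q) = Z/2Z (cyclic of order 2)

x^2 + 1165 is irreducible over Q since -1165 is not a rational square. The splitting field Q(sqrt(-1165)) has degree 2 over Q, and its unique nontrivial automorphism is sqrt(-1165) ↦ -sqrt(-1165). Hence Gal(Q(sqrt(-1165))/Q) = Z/2Z.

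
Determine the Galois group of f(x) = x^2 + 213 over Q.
Gal(K/Q) = Z/2Z (cyclic of order 2)

x^2 + 213 is irreducible over Q since -213 is not a rational square. The splitting field Q(sqrt(-213)) has degree 2 over Q, and its unique nontrivial automorphism is sqrt(-213) ↦ -sqrt(-213). Hence Gal(Q(sqrt(-213))/Q) = Z/2Z.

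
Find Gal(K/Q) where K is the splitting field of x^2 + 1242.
Gal(K/Q) = Z/2Z (cyclic of order 2)

x^2 + 1242 is irreducible over Q since -1242 is not a rational square. The splitting field Q(sqrt(-1242)) has degree 2 over Q, and its unique nontrivial automorphism is sqrt(-1242) ↦ -sqrt(-1242). Hence Gal(Q(sqrt(-1242))/Q) = Z/2Z.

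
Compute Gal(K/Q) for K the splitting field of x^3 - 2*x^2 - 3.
Gal(K/Q) = S_3 (symmetric group of order 6)

Compute the discriminant of x^3 + (-2)*x^2 + (0)*x + (-3): Δ = -339. Since Δ is not a rational square, the Galois group is not contained in A_3; it must be the full S_3 (irreducibility of the cubic rules out anything smaller).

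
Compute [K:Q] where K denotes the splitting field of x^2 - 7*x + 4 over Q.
[K:Q] = 2

The discriminant of x^2 + (-7)*x + (4) is b^2 - 4c = 49 - (16) = 33. Since 33 is not a perfect square in Q, the polynomial is irreducible over Q. Its two roots generate a degree-2 extension, so [K:Q] = 2.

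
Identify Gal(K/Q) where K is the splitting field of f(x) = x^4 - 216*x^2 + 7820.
Gal(K/Q) = V_4 (Klein four-group, Z/2Z × Z/2Z)

f factors as (x^2 - 46)(x^2 - 170), so the splitting field is K = Q(sqrt(46), sqrt(170)). The elements 46, 170, 7820 are all non-squares in Q, so sqrt(46) and sqrt(170) generate independent quadratic extensions. Thus [K:Q] = 4 and Gal(K/Q) is generated by the two order-2 automorphisms sqrt(46) ↦ -sqrt(46) and sqrt(170) ↦ -sqrt(170), giving V_4.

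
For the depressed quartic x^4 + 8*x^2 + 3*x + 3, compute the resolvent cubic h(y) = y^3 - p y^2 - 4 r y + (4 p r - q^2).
h(y) = y^3 - 8*y^2 - 12*y + 87

Identify coefficients: p = 8, q = 3, r = 3.
Plug into h(y) = y^3 - p y^2 - 4 r y + (4 p r - q^2):
  h(y) = y^3 - (8) y^2 - 4*(3) y + (4*(8)*(3) - (3)^2)
       = y^3 + (-8) y^2 + (-12) y + (87).
Simplifying: h(y) = y^3 - 8*y^2 - 12*y + 87.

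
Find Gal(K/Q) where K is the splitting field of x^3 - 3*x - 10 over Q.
Gal(K/Q) = S_3 (symmetric group of order 6)

Compute the discriminant of x^3 + (0)*x^2 + (-3)*x + (-10): Δ = -2592. Since Δ is not a rational square, the Galois group is not contained in A_3; it must be the full S_3 (irreducibility of the cubic rules out anything smaller).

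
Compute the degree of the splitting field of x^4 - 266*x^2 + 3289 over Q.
[K:Q] = 4

f factors as (x^2 - 13)(x^2 - 253); the splitting field is K = Q(sqrt(13), sqrt(253)). Since 13, 253, and 3289 are all non-squares in Q, the three subfields Q(sqrt(13)), Q(sqrt(253)), Q(sqrt(3289)) are distinct degree-2 extensions, so [K:Q] = 4 (Klein four Galois group).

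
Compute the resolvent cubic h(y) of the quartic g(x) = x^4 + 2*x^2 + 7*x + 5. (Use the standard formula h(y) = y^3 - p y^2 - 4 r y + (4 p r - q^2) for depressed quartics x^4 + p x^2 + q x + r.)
h(y) = y^3 - 2*y^2 - 20*y - 9

Identify coefficients: p = 2, q = 7, r = 5.
Plug into h(y) = y^3 - p y^2 - 4 r y + (4 p r - q^2):
  h(y) = y^3 - (2) y^2 - 4*(5) y + (4*(2)*(5) - (7)^2)
       = y^3 + (-2) y^2 + (-20) y + (-9).
Simplifying: h(y) = y^3 - 2*y^2 - 20*y - 9.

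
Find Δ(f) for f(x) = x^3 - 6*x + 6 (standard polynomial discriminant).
Δ = -108

For x^3 + a x^2 + b x + c the discriminant is Δ = 18 a b c - 4 a^3 c + a^2 b^2 - 4 b^3 - 27 c^2.
Plug a = 0, b = -6, c = 6:
  18*(0)*(-6)*(6) - 4*(0)^3*(6) + (0)^2*(-6)^2 - 4*(-6)^3 - 27*(6)^2
  = 0 + (0) + 0 + (864) + (-972)
  = -108.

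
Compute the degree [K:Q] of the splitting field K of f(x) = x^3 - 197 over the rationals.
[K:Q] = 6

x^3 - 197 has one real root r = 197^(1/3) and two complex roots r*zeta_3, r*zeta_3^2 where zeta_3 = e^(2*pi*i/3). The splitting field is Q(r, zeta_3). [Q(r):Q] = 3 and [Q(zeta_3):Q] = 2 with gcd = 1, so [Q(r, zeta_3):Q] = 3 * 2 = 6.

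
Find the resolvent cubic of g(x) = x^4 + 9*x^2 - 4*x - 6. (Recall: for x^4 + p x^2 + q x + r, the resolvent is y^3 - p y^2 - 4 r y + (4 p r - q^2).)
h(y) = y^3 - 9*y^2 + 24*y - 232

Identify coefficients: p = 9, q = -4, r = -6.
Plug into h(y) = y^3 - p y^2 - 4 r y + (4 p r - q^2):
  h(y) = y^3 - (9) y^2 - 4*(-6) y + (4*(9)*(-6) - (-4)^2)
       = y^3 + (-9) y^2 + (24) y + (-232).
Simplifying: h(y) = y^3 - 9*y^2 + 24*y - 232.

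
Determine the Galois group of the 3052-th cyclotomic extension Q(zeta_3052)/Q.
|Gal(Q(zeta_3052)/Q)| = phi(3052) = 1296; group ≅ (Z/3052Z)^* ≅ Z/2Z × Z/6Z × Z/108Z

The n-th cyclotomic polynomial Φ_3052(x) is the minimal polynomial of zeta_3052 over Q and has degree phi(3052) = 1296. So Q(zeta_3052) is a degree-1296 Galois extension with Galois group (Z/3052Z)^*. By CRT, (Z/3052Z)^* ≅ (Z/4Z)^* × (Z/7Z)^* × (Z/109Z)^*. Each prime-power unit group is (Z/4Z)^* ≅ Z/2Z; (Z/7Z)^* ≅ Z/6Z; (Z/109Z)^* ≅ Z/108Z. Hence Gal(Q(zeta_3052)/Q) ≅ Z/2Z × Z/6Z × Z/108Z.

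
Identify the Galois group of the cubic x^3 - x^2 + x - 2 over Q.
Gal(K/Q) = S_3 (symmetric group of order 6)

Compute the discriminant of x^3 + (-1)*x^2 + (1)*x + (-2): Δ = -83. Since Δ is not a rational square, the Galois group is not contained in A_3; it must be the full S_3 (irreducibility of the cubic rules out anything smaller).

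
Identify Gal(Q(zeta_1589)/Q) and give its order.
|Gal(Q(zeta_1589)/Q)| = phi(1589) = 1356; group ≅ (Z/1589Z)^* ≅ Z/6Z × Z/226Z

The n-th cyclotomic polynomial Φ_1589(x) is the minimal polynomial of zeta_1589 over Q and has degree phi(1589) = 1356. So Q(zeta_1589) is a degree-1356 Galois extension with Galois group (Z/1589Z)^*. By CRT, (Z/1589Z)^* ≅ (Z/7Z)^* × (Z/227Z)^*. Each prime-power unit group is (Z/7Z)^* ≅ Z/6Z; (Z/227Z)^* ≅ Z/226Z. Hence Gal(Q(zeta_1589)/Q) ≅ Z/6Z × Z/226Z.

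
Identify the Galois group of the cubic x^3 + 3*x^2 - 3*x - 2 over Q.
Gal(K/Q) = S_3 (symmetric group of order 6)

Compute the discriminant of x^3 + (3)*x^2 + (-3)*x + (-2): Δ = 621. Since Δ is not a rational square, the Galois group is not contained in A_3; it must be the full S_3 (irreducibility of the cubic rules out anything smaller).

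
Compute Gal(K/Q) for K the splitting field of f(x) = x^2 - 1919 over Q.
Gal(K/Q) = Z/2Z (cyclic of order 2)

x^2 - 1919 is irreducible over Q since 1919 is not a rational square. The splitting field Q(sqrt(1919)) has degree 2 over Q, and its unique nontrivial automorphism is sqrt(1919) ↦ -sqrt(1919). Hence Gal(Q(sqrt(1919))/Q) = Z/2Z.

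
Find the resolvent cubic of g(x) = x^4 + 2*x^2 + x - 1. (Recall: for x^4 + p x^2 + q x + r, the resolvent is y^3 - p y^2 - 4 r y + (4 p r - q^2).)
h(y) = y^3 - 2*y^2 + 4*y - 9

Identify coefficients: p = 2, q = 1, r = -1.
Plug into h(y) = y^3 - p y^2 - 4 r y + (4 p r - q^2):
  h(y) = y^3 - (2) y^2 - 4*(-1) y + (4*(2)*(-1) - (1)^2)
       = y^3 + (-2) y^2 + (4) y + (-9).
Simplifying: h(y) = y^3 - 2*y^2 + 4*y - 9.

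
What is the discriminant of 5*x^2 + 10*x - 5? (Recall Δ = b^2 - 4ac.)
Δ = 200

For a quadratic a x^2 + b x + c the discriminant is Δ = b^2 - 4ac = (10)^2 - 4*(5)*(-5) = 100 - (-100) = 200.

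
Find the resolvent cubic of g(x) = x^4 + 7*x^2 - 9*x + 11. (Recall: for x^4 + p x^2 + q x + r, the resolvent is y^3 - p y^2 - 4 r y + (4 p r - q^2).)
h(y) = y^3 - 7*y^2 - 44*y + 227

Identify coefficients: p = 7, q = -9, r = 11.
Plug into h(y) = y^3 - p y^2 - 4 r y + (4 p r - q^2):
  h(y) = y^3 - (7) y^2 - 4*(11) y + (4*(7)*(11) - (-9)^2)
       = y^3 + (-7) y^2 + (-44) y + (227).
Simplifying: h(y) = y^3 - 7*y^2 - 44*y + 227.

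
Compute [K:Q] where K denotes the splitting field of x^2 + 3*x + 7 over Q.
[K:Q] = 2

The discriminant of x^2 + (3)*x + (7) is b^2 - 4c = 9 - (28) = -19. Since -19 is not a perfect square in Q, the polynomial is irreducible over Q. Its two roots generate a degree-2 extension, so [K:Q] = 2.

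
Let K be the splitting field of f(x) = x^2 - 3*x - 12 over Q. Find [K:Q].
[K:Q] = 2

The discriminant of x^2 + (-3)*x + (-12) is b^2 - 4c = 9 - (-48) = 57. Since 57 is not a perfect square in Q, the polynomial is irreducible over Q. Its two roots generate a degree-2 extension, so [K:Q] = 2.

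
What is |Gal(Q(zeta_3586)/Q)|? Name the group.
|Gal(Q(zeta_3586)/Q)| = phi(3586) = 1620; group ≅ (Z/3586Z)^* ≅ Z/10Z × Z/162Z

The n-th cyclotomic polynomial Φ_3586(x) is the minimal polynomial of zeta_3586 over Q and has degree phi(3586) = 1620. So Q(zeta_3586) is a degree-1620 Galois extension with Galois group (Z/3586Z)^*. By CRT, (Z/3586Z)^* ≅ (Z/2Z)^* × (Z/11Z)^* × (Z/163Z)^*. Each prime-power unit group is (Z/2Z)^* ≅ trivial group (order 1); (Z/11Z)^* ≅ Z/10Z; (Z/163Z)^* ≅ Z/162Z. Hence Gal(Q(zeta_3586)/Q) ≅ Z/10Z × Z/162Z.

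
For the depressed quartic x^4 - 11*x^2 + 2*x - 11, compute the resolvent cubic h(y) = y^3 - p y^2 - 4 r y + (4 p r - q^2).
h(y) = y^3 + 11*y^2 + 44*y + 480

Identify coefficients: p = -11, q = 2, r = -11.
Plug into h(y) = y^3 - p y^2 - 4 r y + (4 p r - q^2):
  h(y) = y^3 - (-11) y^2 - 4*(-11) y + (4*(-11)*(-11) - (2)^2)
       = y^3 + (11) y^2 + (44) y + (480).
Simplifying: h(y) = y^3 + 11*y^2 + 44*y + 480.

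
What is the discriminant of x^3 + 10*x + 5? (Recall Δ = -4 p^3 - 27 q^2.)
Δ = -4675

For a depressed cubic x^3 + p x + q the discriminant is Δ = -4 p^3 - 27 q^2 = -4*(10)^3 - 27*(5)^2 = -4000 - 675 = -4675.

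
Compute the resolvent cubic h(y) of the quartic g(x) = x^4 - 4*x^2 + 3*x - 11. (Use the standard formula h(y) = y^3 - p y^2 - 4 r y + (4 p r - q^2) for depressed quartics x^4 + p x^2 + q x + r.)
h(y) = y^3 + 4*y^2 + 44*y + 167

Identify coefficients: p = -4, q = 3, r = -11.
Plug into h(y) = y^3 - p y^2 - 4 r y + (4 p r - q^2):
  h(y) = y^3 - (-4) y^2 - 4*(-11) y + (4*(-4)*(-11) - (3)^2)
       = y^3 + (4) y^2 + (44) y + (167).
Simplifying: h(y) = y^3 + 4*y^2 + 44*y + 167.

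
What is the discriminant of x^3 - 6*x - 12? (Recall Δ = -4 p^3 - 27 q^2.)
Δ = -3024

For a depressed cubic x^3 + p x + q the discriminant is Δ = -4 p^3 - 27 q^2 = -4*(-6)^3 - 27*(-12)^2 = 864 - 3888 = -3024.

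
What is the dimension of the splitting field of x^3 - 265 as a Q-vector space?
[K:Q] = 6

x^3 - 265 has one real root r = 265^(1/3) and two complex roots r*zeta_3, r*zeta_3^2 where zeta_3 = e^(2*pi*i/3). The splitting field is Q(r, zeta_3). [Q(r):Q] = 3 and [Q(zeta_3):Q] = 2 with gcd = 1, so [Q(r, zeta_3):Q] = 3 * 2 = 6.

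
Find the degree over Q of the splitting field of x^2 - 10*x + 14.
[K:Q] = 2

The discriminant of x^2 + (-10)*x + (14) is b^2 - 4c = 100 - (56) = 44. Since 44 is not a perfect square in Q, the polynomial is irreducible over Q. Its two roots generate a degree-2 extension, so [K:Q] = 2.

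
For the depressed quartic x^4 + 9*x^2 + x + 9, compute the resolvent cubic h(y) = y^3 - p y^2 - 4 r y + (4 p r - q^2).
h(y) = y^3 - 9*y^2 - 36*y + 323

Identify coefficients: p = 9, q = 1, r = 9.
Plug into h(y) = y^3 - p y^2 - 4 r y + (4 p r - q^2):
  h(y) = y^3 - (9) y^2 - 4*(9) y + (4*(9)*(9) - (1)^2)
       = y^3 + (-9) y^2 + (-36) y + (323).
Simplifying: h(y) = y^3 - 9*y^2 - 36*y + 323.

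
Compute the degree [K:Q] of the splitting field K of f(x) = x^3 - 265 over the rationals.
[K:Q] = 6

x^3 - 265 has one real root r = 265^(1/3) and two complex roots r*zeta_3, r*zeta_3^2 where zeta_3 = e^(2*pi*i/3). The splitting field is Q(r, zeta_3). [Q(r):Q] = 3 and [Q(zeta_3):Q] = 2 with gcd = 1, so [Q(r, zeta_3):Q] = 3 * 2 = 6.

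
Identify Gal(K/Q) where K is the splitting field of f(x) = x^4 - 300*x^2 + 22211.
Gal(K/Q) = V_4 (Klein four-group, Z/2Z × Z/2Z)

f factors as (x^2 - 167)(x^2 - 133), so the splitting field is K = Q(sqrt(167), sqrt(133)). The elements 167, 133, 22211 are all non-squares in Q, so sqrt(167) and sqrt(133) generate independent quadratic extensions. Thus [K:Q] = 4 and Gal(K/Q) is generated by the two order-2 automorphisms sqrt(167) ↦ -sqrt(167) and sqrt(133) ↦ -sqrt(133), giving V_4.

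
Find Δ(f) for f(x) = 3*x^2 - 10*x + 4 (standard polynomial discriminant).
Δ = 52

For a quadratic a x^2 + b x + c the discriminant is Δ = b^2 - 4ac = (-10)^2 - 4*(3)*(4) = 100 - (48) = 52.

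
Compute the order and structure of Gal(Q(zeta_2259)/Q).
|Gal(Q(zeta_2259)/Q)| = phi(2259) = 1500; group ≅ (Z/2259Z)^* ≅ Z/6Z × Z/250Z

The n-th cyclotomic polynomial Φ_2259(x) is the minimal polynomial of zeta_2259 over Q and has degree phi(2259) = 1500. So Q(zeta_2259) is a degree-1500 Galois extension with Galois group (Z/2259Z)^*. By CRT, (Z/2259Z)^* ≅ (Z/9Z)^* × (Z/251Z)^*. Each prime-power unit group is (Z/9Z)^* ≅ Z/6Z; (Z/251Z)^* ≅ Z/250Z. Hence Gal(Q(zeta_2259)/Q) ≅ Z/6Z × Z/250Z.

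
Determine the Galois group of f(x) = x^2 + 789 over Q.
Gal(K/Q) = Z/2Z (cyclic of order 2)

x^2 + 789 is irreducible over Q since -789 is not a rational square. The splitting field Q(sqrt(-789)) has degree 2 over Q, and its unique nontrivial automorphism is sqrt(-789) ↦ -sqrt(-789). Hence Gal(Q(sqrt(-789))/Q) = Z/2Z.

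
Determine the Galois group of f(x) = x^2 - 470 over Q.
Gal(K/Q) = Z/2Z (cyclic of order 2)

x^2 - 470 is irreducible over Q since 470 is not a rational square. The splitting field Q(sqrt(470)) has degree 2 over Q, and its unique nontrivial automorphism is sqrt(470) ↦ -sqrt(470). Hence Gal(Q(sqrt(470))/Q) = Z/2Z.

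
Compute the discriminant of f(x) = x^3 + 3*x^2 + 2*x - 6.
Δ = -968

For x^3 + a x^2 + b x + c the discriminant is Δ = 18 a b c - 4 a^3 c + a^2 b^2 - 4 b^3 - 27 c^2.
Plug a = 3, b = 2, c = -6:
  18*(3)*(2)*(-6) - 4*(3)^3*(-6) + (3)^2*(2)^2 - 4*(2)^3 - 27*(-6)^2
  = -648 + (648) + 36 + (-32) + (-972)
  = -968.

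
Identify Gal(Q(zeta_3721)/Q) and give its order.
|Gal(Q(zeta_3721)/Q)| = phi(3721) = 3660; group ≅ (Z/3721Z)^* ≅ Z/3660Z

The n-th cyclotomic polynomial Φ_3721(x) is the minimal polynomial of zeta_3721 over Q and has degree phi(3721) = 3660. So Q(zeta_3721) is a degree-3660 Galois extension with Galois group (Z/3721Z)^*. (Z/3721Z)^* is cyclic since 3721 is an odd prime power (or 4). Hence Gal(Q(zeta_3721)/Q) ≅ Z/3660Z.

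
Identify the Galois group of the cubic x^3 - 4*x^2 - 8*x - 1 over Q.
Gal(K/Q) = S_3 (symmetric group of order 6)

Compute the discriminant of x^3 + (-4)*x^2 + (-8)*x + (-1): Δ = 2213. Since Δ is not a rational square, the Galois group is not contained in A_3; it must be the full S_3 (irreducibility of the cubic rules out anything smaller).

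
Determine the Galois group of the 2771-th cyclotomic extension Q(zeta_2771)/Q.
|Gal(Q(zeta_2771)/Q)| = phi(2771) = 2592; group ≅ (Z/2771Z)^* ≅ Z/16Z × Z/162Z

The n-th cyclotomic polynomial Φ_2771(x) is the minimal polynomial of zeta_2771 over Q and has degree phi(2771) = 2592. So Q(zeta_2771) is a degree-2592 Galois extension with Galois group (Z/2771Z)^*. By CRT, (Z/2771Z)^* ≅ (Z/17Z)^* × (Z/163Z)^*. Each prime-power unit group is (Z/17Z)^* ≅ Z/16Z; (Z/163Z)^* ≅ Z/162Z. Hence Gal(Q(zeta_2771)/Q) ≅ Z/16Z × Z/162Z.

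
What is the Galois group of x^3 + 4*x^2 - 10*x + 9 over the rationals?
Gal(K/Q) = S_3 (symmetric group of order 6)

Compute the discriminant of x^3 + (4)*x^2 + (-10)*x + (9): Δ = -5371. Since Δ is not a rational square, the Galois group is not contained in A_3; it must be the full S_3 (irreducibility of the cubic rules out anything smaller).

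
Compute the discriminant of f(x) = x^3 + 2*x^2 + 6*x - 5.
Δ = -2315

For x^3 + a x^2 + b x + c the discriminant is Δ = 18 a b c - 4 a^3 c + a^2 b^2 - 4 b^3 - 27 c^2.
Plug a = 2, b = 6, c = -5:
  18*(2)*(6)*(-5) - 4*(2)^3*(-5) + (2)^2*(6)^2 - 4*(6)^3 - 27*(-5)^2
  = -1080 + (160) + 144 + (-864) + (-675)
  = -2315.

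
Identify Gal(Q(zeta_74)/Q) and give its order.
|Gal(Q(zeta_74)/Q)| = phi(74) = 36; group ≅ (Z/74Z)^* ≅ Z/36Z

The n-th cyclotomic polynomial Φ_74(x) is the minimal polynomial of zeta_74 over Q and has degree phi(74) = 36. So Q(zeta_74) is a degree-36 Galois extension with Galois group (Z/74Z)^*. By CRT, (Z/74Z)^* ≅ (Z/2Z)^* × (Z/37Z)^*. Each prime-power unit group is (Z/2Z)^* ≅ trivial group (order 1); (Z/37Z)^* ≅ Z/36Z. Hence Gal(Q(zeta_74)/Q) ≅ Z/36Z.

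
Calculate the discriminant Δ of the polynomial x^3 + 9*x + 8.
Δ = -4644

For a depressed cubic x^3 + p x + q the discriminant is Δ = -4 p^3 - 27 q^2 = -4*(9)^3 - 27*(8)^2 = -2916 - 1728 = -4644.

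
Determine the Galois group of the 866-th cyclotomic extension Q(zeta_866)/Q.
|Gal(Q(zeta_866)/Q)| = phi(866) = 432; group ≅ (Z/866Z)^* ≅ Z/432Z

The n-th cyclotomic polynomial Φ_866(x) is the minimal polynomial of zeta_866 over Q and has degree phi(866) = 432. So Q(zeta_866) is a degree-432 Galois extension with Galois group (Z/866Z)^*. By CRT, (Z/866Z)^* ≅ (Z/2Z)^* × (Z/433Z)^*. Each prime-power unit group is (Z/2Z)^* ≅ trivial group (order 1); (Z/433Z)^* ≅ Z/432Z. Hence Gal(Q(zeta_866)/Q) ≅ Z/432Z.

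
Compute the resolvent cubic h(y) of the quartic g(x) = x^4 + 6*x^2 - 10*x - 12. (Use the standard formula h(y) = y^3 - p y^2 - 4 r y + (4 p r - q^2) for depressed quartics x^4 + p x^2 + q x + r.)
h(y) = y^3 - 6*y^2 + 48*y - 388

Identify coefficients: p = 6, q = -10, r = -12.
Plug into h(y) = y^3 - p y^2 - 4 r y + (4 p r - q^2):
  h(y) = y^3 - (6) y^2 - 4*(-12) y + (4*(6)*(-12) - (-10)^2)
       = y^3 + (-6) y^2 + (48) y + (-388).
Simplifying: h(y) = y^3 - 6*y^2 + 48*y - 388.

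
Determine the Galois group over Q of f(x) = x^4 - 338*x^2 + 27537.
Gal(K/Q) = V_4 (Klein four-group, Z/2Z × Z/2Z)

f factors as (x^2 - 201)(x^2 - 137), so the splitting field is K = Q(sqrt(201), sqrt(137)). The elements 201, 137, 27537 are all non-squares in Q, so sqrt(201) and sqrt(137) generate independent quadratic extensions. Thus [K:Q] = 4 and Gal(K/Q) is generated by the two order-2 automorphisms sqrt(201) ↦ -sqrt(201) and sqrt(137) ↦ -sqrt(137), giving V_4.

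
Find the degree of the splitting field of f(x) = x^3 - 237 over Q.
[K:Q] = 6

x^3 - 237 has one real root r = 237^(1/3) and two complex roots r*zeta_3, r*zeta_3^2 where zeta_3 = e^(2*pi*i/3). The splitting field is Q(r, zeta_3). [Q(r):Q] = 3 and [Q(zeta_3):Q] = 2 with gcd = 1, so [Q(r, zeta_3):Q] = 3 * 2 = 6.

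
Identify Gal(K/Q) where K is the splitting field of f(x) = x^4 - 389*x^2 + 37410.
Gal(K/Q) = V_4 (Klein four-group, Z/2Z × Z/2Z)

f factors as (x^2 - 174)(x^2 - 215), so the splitting field is K = Q(sqrt(174), sqrt(215)). The elements 174, 215, 37410 are all non-squares in Q, so sqrt(174) and sqrt(215) generate independent quadratic extensions. Thus [K:Q] = 4 and Gal(K/Q) is generated by the two order-2 automorphisms sqrt(174) ↦ -sqrt(174) and sqrt(215) ↦ -sqrt(215), giving V_4.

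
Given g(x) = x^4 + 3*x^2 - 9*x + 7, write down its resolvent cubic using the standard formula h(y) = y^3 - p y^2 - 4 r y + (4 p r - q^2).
h(y) = y^3 - 3*y^2 - 28*y + 3

Identify coefficients: p = 3, q = -9, r = 7.
Plug into h(y) = y^3 - p y^2 - 4 r y + (4 p r - q^2):
  h(y) = y^3 - (3) y^2 - 4*(7) y + (4*(3)*(7) - (-9)^2)
       = y^3 + (-3) y^2 + (-28) y + (3).
Simplifying: h(y) = y^3 - 3*y^2 - 28*y + 3.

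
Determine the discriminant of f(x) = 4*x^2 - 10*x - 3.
Δ = 148

For a quadratic a x^2 + b x + c the discriminant is Δ = b^2 - 4ac = (-10)^2 - 4*(4)*(-3) = 100 - (-48) = 148.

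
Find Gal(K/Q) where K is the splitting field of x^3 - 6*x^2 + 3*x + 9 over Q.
Gal(K/Q) = S_3 (symmetric group of order 6)

Compute the discriminant of x^3 + (-6)*x^2 + (3)*x + (9): Δ = 2889. Since Δ is not a rational square, the Galois group is not contained in A_3; it must be the full S_3 (irreducibility of the cubic rules out anything smaller).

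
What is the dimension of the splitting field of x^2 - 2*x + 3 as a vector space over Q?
[K:Q] = 2

The discriminant of x^2 + (-2)*x + (3) is b^2 - 4c = 4 - (12) = -8. Since -8 is not a perfect square in Q, the polynomial is irreducible over Q. Its two roots generate a degree-2 extension, so [K:Q] = 2.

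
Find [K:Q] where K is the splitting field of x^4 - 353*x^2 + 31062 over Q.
[K:Q] = 4

f factors as (x^2 - 167)(x^2 - 186); the splitting field is K = Q(sqrt(167), sqrt(186)). Since 167, 186, and 31062 are all non-squares in Q, the three subfields Q(sqrt(167)), Q(sqrt(186)), Q(sqrt(31062)) are distinct degree-2 extensions, so [K:Q] = 4 (Klein four Galois group).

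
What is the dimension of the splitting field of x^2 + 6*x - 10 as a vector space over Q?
[K:Q] = 2

The discriminant of x^2 + (6)*x + (-10) is b^2 - 4c = 36 - (-40) = 76. Since 76 is not a perfect square in Q, the polynomial is irreducible over Q. Its two roots generate a degree-2 extension, so [K:Q] = 2.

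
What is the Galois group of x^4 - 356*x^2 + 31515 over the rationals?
Gal(K/Q) = V_4 (Klein four-group, Z/2Z × Z/2Z)

f factors as (x^2 - 165)(x^2 - 191), so the splitting field is K = Q(sqrt(165), sqrt(191)). The elements 165, 191, 31515 are all non-squares in Q, so sqrt(165) and sqrt(191) generate independent quadratic extensions. Thus [K:Q] = 4 and Gal(K/Q) is generated by the two order-2 automorphisms sqrt(165) ↦ -sqrt(165) and sqrt(191) ↦ -sqrt(191), giving V_4.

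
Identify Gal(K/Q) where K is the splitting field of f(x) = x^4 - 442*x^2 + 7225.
Gal(K/Q) = Z/2Z (cyclic of order 2)

f factors as (x^2 - 17)(x^2 - 425), so the splitting field is K = Q(sqrt(17), sqrt(425)). The squarefree part of 17 is 17 and the squarefree part of 425 is also 17, so sqrt(17) and sqrt(425) are both rational multiples of sqrt(17). Hence Q(sqrt(17)) = Q(sqrt(425)) = Q(sqrt(17)), and the splitting field collapses to a single degree-2 extension with Galois group Z/2Z.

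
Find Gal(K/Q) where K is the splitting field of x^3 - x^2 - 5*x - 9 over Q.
Gal(K/Q) = S_3 (symmetric group of order 6)

Compute the discriminant of x^3 + (-1)*x^2 + (-5)*x + (-9): Δ = -2508. Since Δ is not a rational square, the Galois group is not contained in A_3; it must be the full S_3 (irreducibility of the cubic rules out anything smaller).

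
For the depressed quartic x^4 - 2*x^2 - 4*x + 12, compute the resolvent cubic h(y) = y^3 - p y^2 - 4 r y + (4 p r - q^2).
h(y) = y^3 + 2*y^2 - 48*y - 112

Identify coefficients: p = -2, q = -4, r = 12.
Plug into h(y) = y^3 - p y^2 - 4 r y + (4 p r - q^2):
  h(y) = y^3 - (-2) y^2 - 4*(12) y + (4*(-2)*(12) - (-4)^2)
       = y^3 + (2) y^2 + (-48) y + (-112).
Simplifying: h(y) = y^3 + 2*y^2 - 48*y - 112.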